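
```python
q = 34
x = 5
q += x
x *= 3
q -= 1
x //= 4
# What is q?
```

Trace:
`q = 34` → q = 34
`x = 5` → x = 5
`q += x` → q = 39
`x *= 3` → x = 15
`q -= 1` → q = 38
`x //= 4` → x = 3
So q = 38

Answer: 38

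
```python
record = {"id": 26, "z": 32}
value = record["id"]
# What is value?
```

Trace:
`record = {"id": 26, "z": 32}` → record = {'id': 26, 'z': 32}
`value = record["id"]` → value = 26
So value = 26

Answer: 26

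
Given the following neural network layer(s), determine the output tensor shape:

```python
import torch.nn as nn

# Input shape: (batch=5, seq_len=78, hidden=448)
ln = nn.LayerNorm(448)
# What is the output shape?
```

Input: (5, 78, 448) -> Output: (5, 78, 448)

Answer: (5, 78, 448)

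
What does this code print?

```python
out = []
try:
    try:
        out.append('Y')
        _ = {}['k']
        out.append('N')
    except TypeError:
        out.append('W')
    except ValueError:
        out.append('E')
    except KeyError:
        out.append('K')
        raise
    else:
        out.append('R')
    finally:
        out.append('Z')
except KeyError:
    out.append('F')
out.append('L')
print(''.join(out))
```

Execution trace: 'Y' (inner try body) → 'K' (inner except KeyError) → 'Z' (inner finally) → 'F' (outer except KeyError) → 'L' (after the try/except). Output: YKZFL

Answer: YKZFL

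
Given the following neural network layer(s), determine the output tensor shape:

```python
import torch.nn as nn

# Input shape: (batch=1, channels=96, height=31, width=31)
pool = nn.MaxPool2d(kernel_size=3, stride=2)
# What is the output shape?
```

Input: (1, 96, 31, 31) -> Output: (1, 96, 15, 15)

Answer: (1, 96, 15, 15)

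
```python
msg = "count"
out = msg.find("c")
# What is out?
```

Trace:
`msg = "count"` → msg = 'count'
`out = msg.find("c")` → out = 0
So out = 0

Answer: 0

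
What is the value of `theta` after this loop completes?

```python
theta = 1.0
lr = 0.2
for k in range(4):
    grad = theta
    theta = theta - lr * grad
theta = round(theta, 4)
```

Gradient descent: w = 1.0 * (1 - 0.2)^4
`theta` takes the values: 1.0 → 0.8 → 0.64 → 0.512 → 0.4096

Answer: 0.4096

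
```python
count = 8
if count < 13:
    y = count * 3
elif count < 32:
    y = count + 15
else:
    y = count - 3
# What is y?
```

Trace:
`count = 8` → count = 8
`if count < 13: ...` → count < 13 is True → y = 24
So y = 24

Answer: 24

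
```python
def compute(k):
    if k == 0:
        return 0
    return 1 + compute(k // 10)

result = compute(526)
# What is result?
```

Count of digits of 526: 3

Answer: 3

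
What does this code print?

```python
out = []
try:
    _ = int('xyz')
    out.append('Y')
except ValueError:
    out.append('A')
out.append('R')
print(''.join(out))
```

Execution trace: 'A' (except ValueError) → 'R' (after the try/except). Output: AR

Answer: AR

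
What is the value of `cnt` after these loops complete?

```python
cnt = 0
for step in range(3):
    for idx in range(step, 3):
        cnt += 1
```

Upper triangle: 3 + 2 + ... + 1
`cnt` takes the values: 0 → 1 → 2 → 3 → 4 → 5 → 6

Answer: 6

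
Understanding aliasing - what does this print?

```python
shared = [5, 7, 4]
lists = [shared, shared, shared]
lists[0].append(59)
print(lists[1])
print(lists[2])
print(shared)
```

Key concept: list of same reference.
Step by step:
`shared = [5, 7, 4]` → shared = [5, 7, 4]
`lists = [shared, shared, shared]` → lists = [[5, 7, 4], [5, 7, 4], [5, 7, 4]]
`lists[0].append(59)` → shared = [5, 7, 4, 59]; lists = [[5, 7, 4, 59], [5, 7, 4, 59], [5, 7, 4, 59]]
`print(lists[1])` → prints [5, 7, 4, 59]
`print(lists[2])` → prints [5, 7, 4, 59]
`print(shared)` → prints [5, 7, 4, 59]

Answer:
[5, 7, 4, 59]
[5, 7, 4, 59]
[5, 7, 4, 59]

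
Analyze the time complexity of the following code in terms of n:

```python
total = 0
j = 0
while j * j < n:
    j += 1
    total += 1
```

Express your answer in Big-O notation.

Each loop level contributes: √n. Multiplying the contributions gives O(√n).

Answer: O(√n)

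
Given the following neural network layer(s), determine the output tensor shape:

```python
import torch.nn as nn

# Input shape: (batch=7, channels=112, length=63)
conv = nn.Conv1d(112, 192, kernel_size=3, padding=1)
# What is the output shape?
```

Input: (7, 112, 63) -> Output: (7, 192, 63)

Answer: (7, 192, 63)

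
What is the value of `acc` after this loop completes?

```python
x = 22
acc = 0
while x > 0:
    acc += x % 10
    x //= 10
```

Sum digits of 22
`acc` takes the values: 0 → 2 → 4

Answer: 4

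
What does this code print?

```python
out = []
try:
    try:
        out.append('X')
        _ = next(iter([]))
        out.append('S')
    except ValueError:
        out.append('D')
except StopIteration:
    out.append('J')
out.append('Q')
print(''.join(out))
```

Execution trace: 'X' (try body) → 'J' (outer except StopIteration) → 'Q' (after the try/except). Output: XJQ

Answer: XJQ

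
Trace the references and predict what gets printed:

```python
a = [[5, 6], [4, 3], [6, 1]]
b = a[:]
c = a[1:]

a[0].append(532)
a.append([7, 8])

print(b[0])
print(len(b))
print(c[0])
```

Key concept: slice with nested mutation.
Step by step:
`a = [[5, 6], [4, 3], [6, 1]]` → a = [[5, 6], [4, 3], [6, 1]]
`b = a[:]` → b = [[5, 6], [4, 3], [6, 1]]
`c = a[1:]` → c = [[4, 3], [6, 1]]
`a[0].append(532)` → a = [[5, 6, 532], [4, 3], [6, 1]]; b = [[5, 6, 532], [4, 3], [6, 1]]
`a.append([7, 8])` → a = [[5, 6, 532], [4, 3], [6, 1], [7, 8]]
`print(b[0])` → prints [5, 6, 532]
`print(len(b))` → prints 3
`print(c[0])` → prints [4, 3]

Answer:
[5, 6, 532]
3
[4, 3]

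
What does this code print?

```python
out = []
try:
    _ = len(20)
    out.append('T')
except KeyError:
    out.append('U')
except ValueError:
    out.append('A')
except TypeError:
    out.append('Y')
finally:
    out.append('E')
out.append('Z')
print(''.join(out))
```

Execution trace: 'Y' (except TypeError) → 'E' (finally) → 'Z' (after the try/except). Output: YEZ

Answer: YEZ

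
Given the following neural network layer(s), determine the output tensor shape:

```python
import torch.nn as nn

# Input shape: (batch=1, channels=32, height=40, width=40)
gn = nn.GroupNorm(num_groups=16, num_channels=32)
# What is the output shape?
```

Input: (1, 32, 40, 40) -> Output: (1, 32, 40, 40)

Answer: (1, 32, 40, 40)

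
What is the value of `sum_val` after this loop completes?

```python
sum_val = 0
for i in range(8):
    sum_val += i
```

Sum of 0 to 7 = 28
`sum_val` takes the values: 0 → 1 → 3 → 6 → 10 → 15 → 21 → 28

Answer: 28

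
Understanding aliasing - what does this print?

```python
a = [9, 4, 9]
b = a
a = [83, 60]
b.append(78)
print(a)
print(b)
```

Key concept: rebinding vs mutation: a is rebound to a new list, b still points at the original.
Step by step:
`a = [9, 4, 9]` → a = [9, 4, 9]
`b = a` → b = [9, 4, 9] (same object as a)
`a = [83, 60]` → a = [83, 60]
`b.append(78)` → b = [9, 4, 9, 78]
`print(a)` → prints [83, 60]
`print(b)` → prints [9, 4, 9, 78]

Answer:
[83, 60]
[9, 4, 9, 78]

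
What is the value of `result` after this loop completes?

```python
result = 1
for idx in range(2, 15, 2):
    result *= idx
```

Product of even numbers 2 to 14
`result` takes the values: 1 → 2 → 8 → 48 → 384 → 3840 → 46080 → 645120

Answer: 645120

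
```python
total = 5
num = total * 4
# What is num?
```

Trace:
`total = 5` → total = 5
`num = total * 4` → num = 20
So num = 20

Answer: 20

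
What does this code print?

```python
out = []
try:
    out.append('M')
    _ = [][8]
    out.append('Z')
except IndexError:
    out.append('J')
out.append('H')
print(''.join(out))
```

Execution trace: 'M' (try body) → 'J' (except IndexError) → 'H' (after the try/except). Output: MJH

Answer: MJH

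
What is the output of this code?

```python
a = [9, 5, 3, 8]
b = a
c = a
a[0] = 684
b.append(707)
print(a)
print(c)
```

Key concept: multiple aliases.
Step by step:
`a = [9, 5, 3, 8]` → a = [9, 5, 3, 8]
`b = a` → b = [9, 5, 3, 8] (same object as a)
`c = a` → c = [9, 5, 3, 8] (same object as a, b)
`a[0] = 684` → a = [684, 5, 3, 8] (same object as b, c); b = [684, 5, 3, 8] (same object as a, c); c = [684, 5, 3, 8] (same object as a, b)
`b.append(707)` → a = [684, 5, 3, 8, 707] (same object as b, c); b = [684, 5, 3, 8, 707] (same object as a, c); c = [684, 5, 3, 8, 707] (same object as a, b)
`print(a)` → prints [684, 5, 3, 8, 707]
`print(c)` → prints [684, 5, 3, 8, 707]

Answer:
[684, 5, 3, 8, 707]
[684, 5, 3, 8, 707]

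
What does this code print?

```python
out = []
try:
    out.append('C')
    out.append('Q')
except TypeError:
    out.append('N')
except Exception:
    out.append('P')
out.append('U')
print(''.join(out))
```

Execution trace: 'C' (try body) → 'Q' (try body, no exception) → 'U' (after the try/except). Output: CQU

Answer: CQU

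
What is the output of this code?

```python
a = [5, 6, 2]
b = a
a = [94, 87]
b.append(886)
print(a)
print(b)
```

Key concept: rebinding vs mutation: a is rebound to a new list, b still points at the original.
Step by step:
`a = [5, 6, 2]` → a = [5, 6, 2]
`b = a` → b = [5, 6, 2] (same object as a)
`a = [94, 87]` → a = [94, 87]
`b.append(886)` → b = [5, 6, 2, 886]
`print(a)` → prints [94, 87]
`print(b)` → prints [5, 6, 2, 886]

Answer:
[94, 87]
[5, 6, 2, 886]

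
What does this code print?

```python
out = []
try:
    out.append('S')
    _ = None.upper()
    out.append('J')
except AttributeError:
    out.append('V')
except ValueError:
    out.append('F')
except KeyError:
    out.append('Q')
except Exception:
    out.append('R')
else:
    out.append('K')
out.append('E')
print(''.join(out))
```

Execution trace: 'S' (try body) → 'V' (except AttributeError) → 'E' (after the try/except). Output: SVE

Answer: SVE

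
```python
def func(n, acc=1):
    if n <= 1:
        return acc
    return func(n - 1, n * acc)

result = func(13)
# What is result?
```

Accumulator trace (n, acc): (13, 1) -> (12, 13) -> (11, 156) -> (10, 1716) -> (9, 17160) -> (8, 154440) -> (7, 1235520) -> (6, 8648640) -> (5, 51891840) -> (4, 259459200) -> (3, 1037836800) -> (2, 3113510400) -> (1, 6227020800) -> return 6227020800

Answer: 6227020800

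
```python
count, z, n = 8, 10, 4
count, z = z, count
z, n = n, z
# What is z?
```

Trace:
`count, z, n = 8, 10, 4` → count = 8; z = 10; n = 4
`count, z = z, count` → count = 10; z = 8
`z, n = n, z` → z = 4; n = 8
So z = 4

Answer: 4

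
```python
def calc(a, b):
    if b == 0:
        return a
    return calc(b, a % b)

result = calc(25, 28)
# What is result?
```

calc(25, 28) -> calc(28, 25) -> calc(25, 3) -> calc(3, 1) -> calc(1, 0) -> 1

Answer: 1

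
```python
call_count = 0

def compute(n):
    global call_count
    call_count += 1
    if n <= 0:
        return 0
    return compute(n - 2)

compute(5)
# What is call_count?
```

Linear recursion stepping by 2: 4 calls from n=5 down to ≤0.

Answer: 4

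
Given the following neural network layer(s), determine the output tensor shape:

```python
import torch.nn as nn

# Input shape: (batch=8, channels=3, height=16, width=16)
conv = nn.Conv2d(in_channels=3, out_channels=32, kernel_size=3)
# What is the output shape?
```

Input: (8, 3, 16, 16) -> Output: (8, 32, 14, 14)

Answer: (8, 32, 14, 14)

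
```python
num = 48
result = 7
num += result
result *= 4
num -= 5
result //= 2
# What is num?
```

Trace:
`num = 48` → num = 48
`result = 7` → result = 7
`num += result` → num = 55
`result *= 4` → result = 28
`num -= 5` → num = 50
`result //= 2` → result = 14
So num = 50

Answer: 50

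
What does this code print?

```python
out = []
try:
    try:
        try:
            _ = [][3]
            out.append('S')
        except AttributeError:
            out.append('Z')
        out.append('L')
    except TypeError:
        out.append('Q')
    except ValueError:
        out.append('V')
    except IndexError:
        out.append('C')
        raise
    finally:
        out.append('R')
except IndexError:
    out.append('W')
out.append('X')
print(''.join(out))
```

Execution trace: 'C' (except IndexError) → 'R' (finally) → 'W' (outer except IndexError) → 'X' (after the try/except). Output: CRWX

Answer: CRWX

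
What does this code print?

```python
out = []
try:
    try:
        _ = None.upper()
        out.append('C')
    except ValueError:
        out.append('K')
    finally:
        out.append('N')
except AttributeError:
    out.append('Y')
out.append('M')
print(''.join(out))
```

Execution trace: 'N' (finally) → 'Y' (outer except AttributeError) → 'M' (after the try/except). Output: NYM

Answer: NYM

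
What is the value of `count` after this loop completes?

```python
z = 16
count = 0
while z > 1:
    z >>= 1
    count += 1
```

Count right shifts until 1
`count` takes the values: 0 → 1 → 2 → 3 → 4

Answer: 4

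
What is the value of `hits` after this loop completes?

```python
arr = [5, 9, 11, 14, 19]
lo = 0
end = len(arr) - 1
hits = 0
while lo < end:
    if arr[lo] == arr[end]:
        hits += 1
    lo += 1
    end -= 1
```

Count matching pairs from ends
`hits` takes the values: 0

Answer: 0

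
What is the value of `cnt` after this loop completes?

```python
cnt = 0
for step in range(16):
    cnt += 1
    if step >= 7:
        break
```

Loop breaks when step reaches 7, cnt is 8
`cnt` takes the values: 0 → 1 → 2 → 3 → 4 → 5 → 6 → 7 → 8

Answer: 8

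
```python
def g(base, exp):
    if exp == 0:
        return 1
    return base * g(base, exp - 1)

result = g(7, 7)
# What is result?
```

g(7, 7) = 7 * 7 * 7 * 7 * 7 * 7 * 7 = 823543

Answer: 823543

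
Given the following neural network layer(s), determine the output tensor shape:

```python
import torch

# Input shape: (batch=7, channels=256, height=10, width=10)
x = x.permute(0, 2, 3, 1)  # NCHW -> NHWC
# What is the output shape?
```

Input: (7, 256, 10, 10) -> Output: (7, 10, 10, 256)

Answer: (7, 10, 10, 256)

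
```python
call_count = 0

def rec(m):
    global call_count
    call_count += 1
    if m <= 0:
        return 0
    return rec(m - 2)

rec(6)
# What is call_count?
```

Linear recursion stepping by 2: 4 calls from m=6 down to ≤0.

Answer: 4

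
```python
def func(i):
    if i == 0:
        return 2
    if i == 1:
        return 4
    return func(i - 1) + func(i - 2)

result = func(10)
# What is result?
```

Build up from base cases: func(0)=2, func(1)=4, func(2)=6, func(3)=10, func(4)=16, func(5)=26, func(6)=42, ..., func(10)=288

Answer: 288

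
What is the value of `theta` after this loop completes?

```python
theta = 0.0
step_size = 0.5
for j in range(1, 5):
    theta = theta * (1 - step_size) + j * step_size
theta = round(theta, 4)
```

Moving average with lr=0.5
`theta` takes the values: 0.0 → 0.5 → 1.25 → 2.125 → 3.0625

Answer: 3.0625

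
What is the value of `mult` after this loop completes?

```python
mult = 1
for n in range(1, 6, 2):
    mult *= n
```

Product of 1, 3, 5, ... up to 5
`mult` takes the values: 1 → 3 → 15

Answer: 15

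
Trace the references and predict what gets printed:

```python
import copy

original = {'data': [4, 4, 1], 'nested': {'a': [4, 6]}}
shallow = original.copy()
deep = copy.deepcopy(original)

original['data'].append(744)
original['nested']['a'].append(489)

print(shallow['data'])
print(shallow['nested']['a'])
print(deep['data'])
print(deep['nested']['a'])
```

Key concept: comparing shallow vs deep copy.
Step by step:
`original = {'data': [4, 4, 1], 'nested': {'a': [4, 6]}}` → original = {'data': [4, 4, 1], 'nested': {'a': [4, 6]}}
`shallow = original.copy()` → shallow = {'data': [4, 4, 1], 'nested': {'a': [4, 6]}}
`deep = copy.deepcopy(original)` → deep = {'data': [4, 4, 1], 'nested': {'a': [4, 6]}}
`original['data'].append(744)` → original = {'data': [4, 4, 1, 744], 'nested': {'a': [4, 6]}}; shallow = {'data': [4, 4, 1, 744], 'nested': {'a': [4, 6]}}
`original['nested']['a'].append(489)` → original = {'data': [4, 4, 1, 744], 'nested': {'a': [4, 6, 489]}}; shallow = {'data': [4, 4, 1, 744], 'nested': {'a': [4, 6, 489]}}
`print(shallow['data'])` → prints [4, 4, 1, 744]
`print(shallow['nested']['a'])` → prints [4, 6, 489]
`print(deep['data'])` → prints [4, 4, 1]
`print(deep['nested']['a'])` → prints [4, 6]

Answer:
[4, 4, 1, 744]
[4, 6, 489]
[4, 4, 1]
[4, 6]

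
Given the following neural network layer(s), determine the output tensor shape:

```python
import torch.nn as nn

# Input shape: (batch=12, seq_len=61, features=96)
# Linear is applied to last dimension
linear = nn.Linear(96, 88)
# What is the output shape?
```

Input: (12, 61, 96) -> Output: (12, 61, 88)

Answer: (12, 61, 88)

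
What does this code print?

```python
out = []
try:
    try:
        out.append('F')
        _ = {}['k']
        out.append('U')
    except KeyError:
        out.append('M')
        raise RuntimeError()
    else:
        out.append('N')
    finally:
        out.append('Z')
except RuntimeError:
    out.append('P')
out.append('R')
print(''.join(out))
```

Execution trace: 'F' (inner try body) → 'M' (inner except KeyError) → 'Z' (inner finally) → 'P' (outer except RuntimeError) → 'R' (after the try/except). Output: FMZPR

Answer: FMZPR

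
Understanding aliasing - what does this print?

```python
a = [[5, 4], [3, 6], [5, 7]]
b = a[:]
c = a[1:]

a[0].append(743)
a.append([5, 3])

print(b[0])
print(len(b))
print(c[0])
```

Key concept: slice with nested mutation.
Step by step:
`a = [[5, 4], [3, 6], [5, 7]]` → a = [[5, 4], [3, 6], [5, 7]]
`b = a[:]` → b = [[5, 4], [3, 6], [5, 7]]
`c = a[1:]` → c = [[3, 6], [5, 7]]
`a[0].append(743)` → a = [[5, 4, 743], [3, 6], [5, 7]]; b = [[5, 4, 743], [3, 6], [5, 7]]
`a.append([5, 3])` → a = [[5, 4, 743], [3, 6], [5, 7], [5, 3]]
`print(b[0])` → prints [5, 4, 743]
`print(len(b))` → prints 3
`print(c[0])` → prints [3, 6]

Answer:
[5, 4, 743]
3
[3, 6]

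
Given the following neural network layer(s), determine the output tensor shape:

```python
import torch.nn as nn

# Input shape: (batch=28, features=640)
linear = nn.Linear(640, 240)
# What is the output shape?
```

Input: (28, 640) -> Output: (28, 240)

Answer: (28, 240)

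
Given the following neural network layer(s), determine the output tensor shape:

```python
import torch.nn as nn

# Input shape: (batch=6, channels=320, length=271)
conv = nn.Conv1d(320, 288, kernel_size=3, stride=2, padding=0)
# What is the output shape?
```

Input: (6, 320, 271) -> Output: (6, 288, 135)

Answer: (6, 288, 135)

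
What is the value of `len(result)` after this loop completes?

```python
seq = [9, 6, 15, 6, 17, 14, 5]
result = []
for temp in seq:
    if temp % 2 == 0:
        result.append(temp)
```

Count even numbers in [9, 6, 15, 6, 17, 14, 5]
`result` takes the values: [] → [6] → [6, 6] → [6, 6, 14]
So `len(result)` = 3

Answer: 3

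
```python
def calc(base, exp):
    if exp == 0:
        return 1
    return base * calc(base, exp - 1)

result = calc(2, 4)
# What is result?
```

calc(2, 4) = 2 * 2 * 2 * 2 = 16

Answer: 16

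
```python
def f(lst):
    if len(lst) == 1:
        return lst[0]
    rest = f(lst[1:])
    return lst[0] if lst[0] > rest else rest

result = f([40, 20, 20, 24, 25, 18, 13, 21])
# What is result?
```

Recursive max over [40, 20, 20, 24, 25, 18, 13, 21] = 40

Answer: 40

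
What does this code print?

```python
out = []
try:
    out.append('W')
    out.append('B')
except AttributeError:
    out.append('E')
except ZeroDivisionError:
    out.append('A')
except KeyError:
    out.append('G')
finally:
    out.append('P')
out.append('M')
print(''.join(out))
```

Execution trace: 'W' (try body) → 'B' (try body, no exception) → 'P' (finally) → 'M' (after the try/except). Output: WBPM

Answer: WBPM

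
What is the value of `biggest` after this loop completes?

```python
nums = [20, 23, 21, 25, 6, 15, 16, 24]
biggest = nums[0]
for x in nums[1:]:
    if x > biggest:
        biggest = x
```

Maximum of [20, 23, 21, 25, 6, 15, 16, 24]
`biggest` takes the values: 20 → 23 → 25

Answer: 25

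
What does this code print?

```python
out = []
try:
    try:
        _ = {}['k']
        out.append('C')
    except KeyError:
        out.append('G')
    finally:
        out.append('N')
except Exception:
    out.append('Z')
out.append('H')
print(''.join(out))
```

Execution trace: 'G' (inner except KeyError) → 'N' (inner finally) → 'H' (after the try/except). Output: GNH

Answer: GNH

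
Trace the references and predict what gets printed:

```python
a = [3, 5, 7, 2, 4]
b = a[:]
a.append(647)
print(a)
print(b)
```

Key concept: slice [:] creates copy.
Step by step:
`a = [3, 5, 7, 2, 4]` → a = [3, 5, 7, 2, 4]
`b = a[:]` → b = [3, 5, 7, 2, 4]
`a.append(647)` → a = [3, 5, 7, 2, 4, 647]
`print(a)` → prints [3, 5, 7, 2, 4, 647]
`print(b)` → prints [3, 5, 7, 2, 4]

Answer:
[3, 5, 7, 2, 4, 647]
[3, 5, 7, 2, 4]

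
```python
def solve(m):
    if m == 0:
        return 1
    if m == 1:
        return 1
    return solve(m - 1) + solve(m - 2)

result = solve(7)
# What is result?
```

Build up from base cases: solve(0)=1, solve(1)=1, solve(2)=2, solve(3)=3, solve(4)=5, solve(5)=8, solve(6)=13, ..., solve(7)=21

Answer: 21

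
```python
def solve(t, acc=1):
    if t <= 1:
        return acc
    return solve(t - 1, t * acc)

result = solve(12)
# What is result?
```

Accumulator trace (n, acc): (12, 1) -> (11, 12) -> (10, 132) -> (9, 1320) -> (8, 11880) -> (7, 95040) -> (6, 665280) -> (5, 3991680) -> (4, 19958400) -> (3, 79833600) -> (2, 239500800) -> (1, 479001600) -> return 479001600

Answer: 479001600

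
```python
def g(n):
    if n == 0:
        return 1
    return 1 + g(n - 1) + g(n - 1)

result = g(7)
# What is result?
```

g(n) = 1 + 2·g(n-1), g(0)=1. Closed form: (1+1)·2^7 - 1 = 255.

Answer: 255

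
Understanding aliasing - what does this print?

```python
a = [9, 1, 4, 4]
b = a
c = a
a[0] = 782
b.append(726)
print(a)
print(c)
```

Key concept: multiple aliases.
Step by step:
`a = [9, 1, 4, 4]` → a = [9, 1, 4, 4]
`b = a` → b = [9, 1, 4, 4] (same object as a)
`c = a` → c = [9, 1, 4, 4] (same object as a, b)
`a[0] = 782` → a = [782, 1, 4, 4] (same object as b, c); b = [782, 1, 4, 4] (same object as a, c); c = [782, 1, 4, 4] (same object as a, b)
`b.append(726)` → a = [782, 1, 4, 4, 726] (same object as b, c); b = [782, 1, 4, 4, 726] (same object as a, c); c = [782, 1, 4, 4, 726] (same object as a, b)
`print(a)` → prints [782, 1, 4, 4, 726]
`print(c)` → prints [782, 1, 4, 4, 726]

Answer:
[782, 1, 4, 4, 726]
[782, 1, 4, 4, 726]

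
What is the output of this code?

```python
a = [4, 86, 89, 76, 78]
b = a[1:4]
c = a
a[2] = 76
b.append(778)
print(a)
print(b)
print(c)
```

Key concept: slice vs alias.
Step by step:
`a = [4, 86, 89, 76, 78]` → a = [4, 86, 89, 76, 78]
`b = a[1:4]` → b = [86, 89, 76]
`c = a` → c = [4, 86, 89, 76, 78] (same object as a)
`a[2] = 76` → a = [4, 86, 76, 76, 78] (same object as c); c = [4, 86, 76, 76, 78] (same object as a)
`b.append(778)` → b = [86, 89, 76, 778]
`print(a)` → prints [4, 86, 76, 76, 78]
`print(b)` → prints [86, 89, 76, 778]
`print(c)` → prints [4, 86, 76, 76, 78]

Answer:
[4, 86, 76, 76, 78]
[86, 89, 76, 778]
[4, 86, 76, 76, 78]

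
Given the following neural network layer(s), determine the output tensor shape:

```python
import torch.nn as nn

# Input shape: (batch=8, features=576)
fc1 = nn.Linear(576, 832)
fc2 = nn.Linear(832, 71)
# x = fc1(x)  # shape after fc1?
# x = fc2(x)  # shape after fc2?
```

Input: (8, 576) -> after fc1: (8, 832) -> Output: (8, 71)

Answer: (8, 71)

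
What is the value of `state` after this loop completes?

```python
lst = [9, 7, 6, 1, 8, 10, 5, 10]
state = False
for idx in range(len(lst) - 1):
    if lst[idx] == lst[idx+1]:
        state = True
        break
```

Check consecutive duplicates in [9, 7, 6, 1, 8, 10, 5, 10]
`state` takes the values: False

Answer: False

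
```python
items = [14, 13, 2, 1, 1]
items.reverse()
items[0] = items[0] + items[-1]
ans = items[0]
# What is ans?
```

Trace:
`items = [14, 13, 2, 1, 1]` → items = [14, 13, 2, 1, 1]
`items.reverse()` → items = [1, 1, 2, 13, 14]
`items[0] = items[0] + items[-1]` → items = [15, 1, 2, 13, 14]
`ans = items[0]` → ans = 15
So ans = 15

Answer: 15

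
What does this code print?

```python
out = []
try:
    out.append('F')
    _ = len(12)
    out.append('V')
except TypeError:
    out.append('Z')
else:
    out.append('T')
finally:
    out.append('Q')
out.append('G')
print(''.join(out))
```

Execution trace: 'F' (try body) → 'Z' (except TypeError) → 'Q' (finally) → 'G' (after the try/except). Output: FZQG

Answer: FZQG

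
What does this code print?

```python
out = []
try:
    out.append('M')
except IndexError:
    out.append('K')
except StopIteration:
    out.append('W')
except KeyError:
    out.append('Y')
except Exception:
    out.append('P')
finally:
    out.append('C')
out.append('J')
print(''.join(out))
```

Execution trace: 'M' (try body, no exception) → 'C' (finally) → 'J' (after the try/except). Output: MCJ

Answer: MCJ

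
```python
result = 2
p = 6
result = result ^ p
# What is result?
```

Trace:
`result = 2` → result = 2
`p = 6` → p = 6
`result = result ^ p` → result = 4
So result = 4

Answer: 4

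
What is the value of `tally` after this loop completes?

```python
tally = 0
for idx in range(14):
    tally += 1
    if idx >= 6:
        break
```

Loop breaks when idx reaches 6, tally is 7
`tally` takes the values: 0 → 1 → 2 → 3 → 4 → 5 → 6 → 7

Answer: 7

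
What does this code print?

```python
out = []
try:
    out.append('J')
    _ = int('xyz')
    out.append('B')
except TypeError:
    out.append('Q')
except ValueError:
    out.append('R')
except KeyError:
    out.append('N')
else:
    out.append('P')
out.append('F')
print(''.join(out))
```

Execution trace: 'J' (try body) → 'R' (except ValueError) → 'F' (after the try/except). Output: JRF

Answer: JRF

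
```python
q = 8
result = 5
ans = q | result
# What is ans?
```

Trace:
`q = 8` → q = 8
`result = 5` → result = 5
`ans = q | result` → ans = 13
So ans = 13

Answer: 13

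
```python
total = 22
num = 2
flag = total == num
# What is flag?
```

Trace:
`total = 22` → total = 22
`num = 2` → num = 2
`flag = total == num` → flag = False
So flag = False

Answer: False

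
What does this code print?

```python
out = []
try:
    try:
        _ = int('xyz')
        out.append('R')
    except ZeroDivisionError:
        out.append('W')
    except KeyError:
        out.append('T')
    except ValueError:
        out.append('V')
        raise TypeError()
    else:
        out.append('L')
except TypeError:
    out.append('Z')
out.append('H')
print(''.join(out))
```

Execution trace: 'V' (inner except ValueError) → 'Z' (outer except TypeError) → 'H' (after the try/except). Output: VZH

Answer: VZH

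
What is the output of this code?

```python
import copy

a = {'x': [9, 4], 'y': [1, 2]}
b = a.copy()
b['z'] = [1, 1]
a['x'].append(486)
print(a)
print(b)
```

Key concept: shallow copy of dict with mutable values.
Step by step:
`a = {'x': [9, 4], 'y': [1, 2]}` → a = {'x': [9, 4], 'y': [1, 2]}
`b = a.copy()` → b = {'x': [9, 4], 'y': [1, 2]}
`b['z'] = [1, 1]` → b = {'x': [9, 4], 'y': [1, 2], 'z': [1, 1]}
`a['x'].append(486)` → a = {'x': [9, 4, 486], 'y': [1, 2]}; b = {'x': [9, 4, 486], 'y': [1, 2], 'z': [1, 1]}
`print(a)` → prints {'x': [9, 4, 486], 'y': [1, 2]}
`print(b)` → prints {'x': [9, 4, 486], 'y': [1, 2], 'z': [1, 1]}

Answer:
{'x': [9, 4, 486], 'y': [1, 2]}
{'x': [9, 4, 486], 'y': [1, 2], 'z': [1, 1]}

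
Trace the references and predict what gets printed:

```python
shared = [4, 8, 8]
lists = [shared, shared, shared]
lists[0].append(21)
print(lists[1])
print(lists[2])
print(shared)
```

Key concept: list of same reference.
Step by step:
`shared = [4, 8, 8]` → shared = [4, 8, 8]
`lists = [shared, shared, shared]` → lists = [[4, 8, 8], [4, 8, 8], [4, 8, 8]]
`lists[0].append(21)` → shared = [4, 8, 8, 21]; lists = [[4, 8, 8, 21], [4, 8, 8, 21], [4, 8, 8, 21]]
`print(lists[1])` → prints [4, 8, 8, 21]
`print(lists[2])` → prints [4, 8, 8, 21]
`print(shared)` → prints [4, 8, 8, 21]

Answer:
[4, 8, 8, 21]
[4, 8, 8, 21]
[4, 8, 8, 21]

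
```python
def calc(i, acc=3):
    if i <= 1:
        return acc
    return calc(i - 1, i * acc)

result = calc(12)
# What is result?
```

Accumulator trace (n, acc): (12, 3) -> (11, 36) -> (10, 396) -> (9, 3960) -> (8, 35640) -> (7, 285120) -> (6, 1995840) -> (5, 11975040) -> (4, 59875200) -> (3, 239500800) -> (2, 718502400) -> (1, 1437004800) -> return 1437004800

Answer: 1437004800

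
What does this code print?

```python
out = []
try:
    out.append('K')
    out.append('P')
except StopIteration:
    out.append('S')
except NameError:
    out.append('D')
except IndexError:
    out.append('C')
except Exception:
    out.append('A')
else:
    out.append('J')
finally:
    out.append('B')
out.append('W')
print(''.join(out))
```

Execution trace: 'K' (try body) → 'P' (try body, no exception) → 'J' (else) → 'B' (finally) → 'W' (after the try/except). Output: KPJBW

Answer: KPJBW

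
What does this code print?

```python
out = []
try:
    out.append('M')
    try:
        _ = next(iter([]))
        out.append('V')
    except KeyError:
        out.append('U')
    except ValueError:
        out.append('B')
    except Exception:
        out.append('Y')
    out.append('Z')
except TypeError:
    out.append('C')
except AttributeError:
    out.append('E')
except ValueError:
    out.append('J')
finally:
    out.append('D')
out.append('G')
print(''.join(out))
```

Execution trace: 'M' (try body) → 'Y' (inner except Exception) → 'Z' (try body, no exception) → 'D' (finally) → 'G' (after the try/except). Output: MYZDG

Answer: MYZDG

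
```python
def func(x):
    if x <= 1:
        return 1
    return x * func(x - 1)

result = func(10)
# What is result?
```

func(10) = 10 * 9 * 8 * 7 * 6 * 5 * 4 * 3 * 2 * 1 = 3628800

Answer: 3628800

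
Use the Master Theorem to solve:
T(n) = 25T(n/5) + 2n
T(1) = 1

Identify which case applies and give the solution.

a=25, b=5, f(n)=2n. log_5(25) = 2. Since c=1 < 2, Case 1 applies: T(n) = Θ(n^log_b(a)) = O(n^2).

Answer: O(n^2) - Case 1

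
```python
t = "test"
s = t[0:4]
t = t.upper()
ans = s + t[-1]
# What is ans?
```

Trace:
`t = "test"` → t = 'test'
`s = t[0:4]` → s = 'test'
`t = t.upper()` → t = 'TEST'
`ans = s + t[-1]` → ans = 'testT'
So ans = 'testT'

Answer: 'testT'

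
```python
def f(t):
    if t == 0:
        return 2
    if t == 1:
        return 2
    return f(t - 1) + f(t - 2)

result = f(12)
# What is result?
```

Build up from base cases: f(0)=2, f(1)=2, f(2)=4, f(3)=6, f(4)=10, f(5)=16, f(6)=26, ..., f(12)=466

Answer: 466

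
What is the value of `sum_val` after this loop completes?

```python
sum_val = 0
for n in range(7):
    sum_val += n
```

Sum of 0 to 6 = 21
`sum_val` takes the values: 0 → 1 → 3 → 6 → 10 → 15 → 21

Answer: 21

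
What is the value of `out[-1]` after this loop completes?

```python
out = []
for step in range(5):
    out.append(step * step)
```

Last element of squares 0 to 4
`out` takes the values: [] → [0] → [0, 1] → [0, 1, 4] → [0, 1, 4, 9] → [0, 1, 4, 9, 16]
So `out[-1]` = 16

Answer: 16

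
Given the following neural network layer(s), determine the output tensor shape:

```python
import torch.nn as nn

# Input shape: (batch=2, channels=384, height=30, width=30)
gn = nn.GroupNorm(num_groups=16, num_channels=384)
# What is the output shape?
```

Input: (2, 384, 30, 30) -> Output: (2, 384, 30, 30)

Answer: (2, 384, 30, 30)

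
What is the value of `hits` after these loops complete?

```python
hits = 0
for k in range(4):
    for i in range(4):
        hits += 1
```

4 * 4 = 16
`hits` takes the values: 0 → 1 → 2 → 3 → 4 → 5 → 6 → 7 → 8 → 9 → 10 → 11 → 12 → 13 → 14 → 15 → 16

Answer: 16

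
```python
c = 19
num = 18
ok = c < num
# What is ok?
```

Trace:
`c = 19` → c = 19
`num = 18` → num = 18
`ok = c < num` → ok = False
So ok = False

Answer: False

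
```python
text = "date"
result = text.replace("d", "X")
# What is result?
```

Trace:
`text = "date"` → text = 'date'
`result = text.replace("d", "X")` → result = 'Xate'
So result = 'Xate'

Answer: 'Xate'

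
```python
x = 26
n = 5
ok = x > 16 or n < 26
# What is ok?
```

Trace:
`x = 26` → x = 26
`n = 5` → n = 5
`ok = x > 16 or n < 26` → ok = True
So ok = True

Answer: True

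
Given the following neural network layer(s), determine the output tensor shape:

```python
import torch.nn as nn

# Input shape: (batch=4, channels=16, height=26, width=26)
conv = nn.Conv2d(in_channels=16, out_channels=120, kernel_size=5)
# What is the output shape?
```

Input: (4, 16, 26, 26) -> Output: (4, 120, 22, 22)

Answer: (4, 120, 22, 22)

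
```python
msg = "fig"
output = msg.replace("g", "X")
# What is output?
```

Trace:
`msg = "fig"` → msg = 'fig'
`output = msg.replace("g", "X")` → output = 'fiX'
So output = 'fiX'

Answer: 'fiX'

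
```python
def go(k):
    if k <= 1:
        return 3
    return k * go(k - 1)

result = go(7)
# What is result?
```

go(7) = 7 * 6 * 5 * 4 * 3 * 2 * 3 = 15120

Answer: 15120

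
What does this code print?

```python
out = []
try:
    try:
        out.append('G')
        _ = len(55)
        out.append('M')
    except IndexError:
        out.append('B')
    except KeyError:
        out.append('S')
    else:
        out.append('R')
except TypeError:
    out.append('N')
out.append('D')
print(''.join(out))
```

Execution trace: 'G' (try body) → 'N' (outer except TypeError) → 'D' (after the try/except). Output: GND

Answer: GND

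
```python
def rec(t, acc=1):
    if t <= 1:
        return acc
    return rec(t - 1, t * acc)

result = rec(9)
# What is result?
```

Accumulator trace (n, acc): (9, 1) -> (8, 9) -> (7, 72) -> (6, 504) -> (5, 3024) -> (4, 15120) -> (3, 60480) -> (2, 181440) -> (1, 362880) -> return 362880

Answer: 362880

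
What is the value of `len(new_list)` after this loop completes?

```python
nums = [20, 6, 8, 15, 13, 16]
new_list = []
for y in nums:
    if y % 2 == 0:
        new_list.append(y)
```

Count even numbers in [20, 6, 8, 15, 13, 16]
`new_list` takes the values: [] → [20] → [20, 6] → [20, 6, 8] → [20, 6, 8, 16]
So `len(new_list)` = 4

Answer: 4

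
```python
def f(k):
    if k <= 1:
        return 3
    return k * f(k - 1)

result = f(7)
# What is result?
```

f(7) = 7 * 6 * 5 * 4 * 3 * 2 * 3 = 15120

Answer: 15120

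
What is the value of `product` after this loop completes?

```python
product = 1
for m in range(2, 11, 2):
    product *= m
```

Product of even numbers 2 to 10
`product` takes the values: 1 → 2 → 8 → 48 → 384 → 3840

Answer: 3840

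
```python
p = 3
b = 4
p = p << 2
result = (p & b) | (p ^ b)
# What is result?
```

Trace:
`p = 3` → p = 3
`b = 4` → b = 4
`p = p << 2` → p = 12
`result = (p & b) | (p ^ b)` → result = 12
So result = 12

Answer: 12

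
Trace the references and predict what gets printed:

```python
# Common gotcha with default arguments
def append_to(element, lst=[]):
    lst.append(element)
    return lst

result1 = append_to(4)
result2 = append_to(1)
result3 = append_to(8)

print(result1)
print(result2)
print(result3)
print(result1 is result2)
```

Key concept: mutable default argument gotcha.
Step by step:
`result1 = append_to(4)` → result1 = [4]
`result2 = append_to(1)` → result1 = [4, 1] (same object as result2); result2 = [4, 1] (same object as result1)
`result3 = append_to(8)` → result1 = [4, 1, 8] (same object as result2, result3); result2 = [4, 1, 8] (same object as result1, result3); result3 = [4, 1, 8] (same object as result1, result2)
`print(result1)` → prints [4, 1, 8]
`print(result2)` → prints [4, 1, 8]
`print(result3)` → prints [4, 1, 8]
`print(result1 is result2)` → prints True

Answer:
[4, 1, 8]
[4, 1, 8]
[4, 1, 8]
True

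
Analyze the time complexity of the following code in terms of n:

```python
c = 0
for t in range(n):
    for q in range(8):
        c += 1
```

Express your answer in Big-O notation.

Each loop level contributes: n × 1. Multiplying the contributions gives O(n).

Answer: O(n)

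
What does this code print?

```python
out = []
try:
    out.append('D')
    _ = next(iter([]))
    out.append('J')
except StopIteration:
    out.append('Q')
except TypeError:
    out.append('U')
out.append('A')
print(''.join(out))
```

Execution trace: 'D' (try body) → 'Q' (except StopIteration) → 'A' (after the try/except). Output: DQA

Answer: DQA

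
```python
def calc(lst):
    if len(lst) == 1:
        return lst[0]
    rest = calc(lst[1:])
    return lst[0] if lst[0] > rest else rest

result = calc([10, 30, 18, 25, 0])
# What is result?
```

Recursive max over [10, 30, 18, 25, 0] = 30

Answer: 30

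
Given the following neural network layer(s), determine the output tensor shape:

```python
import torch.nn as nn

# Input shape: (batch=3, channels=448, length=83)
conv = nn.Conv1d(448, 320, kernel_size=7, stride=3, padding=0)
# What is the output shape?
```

Input: (3, 448, 83) -> Output: (3, 320, 26)

Answer: (3, 320, 26)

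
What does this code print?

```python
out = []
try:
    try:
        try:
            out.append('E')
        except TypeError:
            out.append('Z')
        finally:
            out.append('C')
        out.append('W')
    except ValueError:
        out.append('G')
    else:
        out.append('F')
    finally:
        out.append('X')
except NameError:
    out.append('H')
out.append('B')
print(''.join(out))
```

Execution trace: 'E' (inner try body, no exception) → 'C' (inner finally) → 'W' (try body, no exception) → 'F' (else) → 'X' (finally) → 'B' (after the try/except). Output: ECWFXB

Answer: ECWFXB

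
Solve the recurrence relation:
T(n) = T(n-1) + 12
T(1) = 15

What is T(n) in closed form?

Unrolling: T(n) = T(1) + 12·(n-1) = 15 + 12(n-1) = 12n + 3.

Answer: T(n) = 12n + 3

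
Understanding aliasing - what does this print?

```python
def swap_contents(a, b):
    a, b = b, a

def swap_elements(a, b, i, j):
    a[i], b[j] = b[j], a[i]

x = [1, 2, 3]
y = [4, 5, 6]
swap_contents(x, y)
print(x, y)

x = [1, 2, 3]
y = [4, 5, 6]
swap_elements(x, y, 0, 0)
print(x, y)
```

Key concept: parameter rebinding vs mutation.
Step by step:
`x = [1, 2, 3]` → x = [1, 2, 3]
`y = [4, 5, 6]` → y = [4, 5, 6]
`swap_contents(x, y)` → no visible change to tracked variables
`print(x, y)` → prints [1, 2, 3] [4, 5, 6]
`x = [1, 2, 3]` → x = [1, 2, 3]
`y = [4, 5, 6]` → y = [4, 5, 6]
`swap_elements(x, y, 0, 0)` → x = [4, 2, 3]; y = [1, 5, 6]
`print(x, y)` → prints [4, 2, 3] [1, 5, 6]

Answer:
[1, 2, 3] [4, 5, 6]
[4, 2, 3] [1, 5, 6]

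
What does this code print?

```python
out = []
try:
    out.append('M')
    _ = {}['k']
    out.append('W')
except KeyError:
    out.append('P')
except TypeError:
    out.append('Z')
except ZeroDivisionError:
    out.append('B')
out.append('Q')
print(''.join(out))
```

Execution trace: 'M' (try body) → 'P' (except KeyError) → 'Q' (after the try/except). Output: MPQ

Answer: MPQ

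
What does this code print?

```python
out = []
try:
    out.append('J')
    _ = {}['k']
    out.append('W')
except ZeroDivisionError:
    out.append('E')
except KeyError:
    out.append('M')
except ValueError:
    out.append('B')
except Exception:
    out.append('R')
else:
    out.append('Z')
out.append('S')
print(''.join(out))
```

Execution trace: 'J' (try body) → 'M' (except KeyError) → 'S' (after the try/except). Output: JMS

Answer: JMS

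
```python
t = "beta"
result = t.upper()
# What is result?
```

Trace:
`t = "beta"` → t = 'beta'
`result = t.upper()` → result = 'BETA'
So result = 'BETA'

Answer: 'BETA'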